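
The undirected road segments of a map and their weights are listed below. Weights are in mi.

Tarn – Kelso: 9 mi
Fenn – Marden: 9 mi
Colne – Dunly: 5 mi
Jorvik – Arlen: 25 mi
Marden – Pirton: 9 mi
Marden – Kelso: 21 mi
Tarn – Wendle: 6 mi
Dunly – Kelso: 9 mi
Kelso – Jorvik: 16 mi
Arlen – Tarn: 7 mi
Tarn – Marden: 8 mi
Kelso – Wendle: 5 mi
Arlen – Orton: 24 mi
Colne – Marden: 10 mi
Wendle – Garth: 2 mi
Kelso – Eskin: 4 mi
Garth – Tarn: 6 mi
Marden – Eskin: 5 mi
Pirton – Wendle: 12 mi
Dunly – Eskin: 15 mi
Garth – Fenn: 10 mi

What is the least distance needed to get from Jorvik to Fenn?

Settle nodes by increasing distance from Jorvik:
Jorvik: 0
Kelso: 16  (via Jorvik)
Eskin: 20  (via Kelso)
Wendle: 21  (via Kelso)
Garth: 23  (via Wendle)
Dunly: 25  (via Kelso)
Arlen: 25  (via Jorvik)
Tarn: 25  (via Kelso)
Marden: 25  (via Eskin)
Colne: 30  (via Dunly)
Fenn: 33  (via Garth)
Shortest route: Jorvik–Kelso–Wendle–Garth–Fenn = 33 mi.

33 mi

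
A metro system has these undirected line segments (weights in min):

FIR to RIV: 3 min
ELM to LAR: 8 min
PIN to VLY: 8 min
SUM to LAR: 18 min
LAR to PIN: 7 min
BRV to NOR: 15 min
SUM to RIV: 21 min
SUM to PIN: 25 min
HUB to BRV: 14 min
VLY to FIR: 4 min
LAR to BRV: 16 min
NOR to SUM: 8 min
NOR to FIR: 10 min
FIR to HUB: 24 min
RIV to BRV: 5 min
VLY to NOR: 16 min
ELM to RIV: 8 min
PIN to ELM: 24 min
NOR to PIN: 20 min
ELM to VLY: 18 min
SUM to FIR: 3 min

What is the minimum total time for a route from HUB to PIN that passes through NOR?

Shortest HUB→NOR: HUB → BRV → NOR = 29
Best NOR to PIN: NOR → PIN costing 20
Total via NOR: 29 + 20 = 49 min.

49 min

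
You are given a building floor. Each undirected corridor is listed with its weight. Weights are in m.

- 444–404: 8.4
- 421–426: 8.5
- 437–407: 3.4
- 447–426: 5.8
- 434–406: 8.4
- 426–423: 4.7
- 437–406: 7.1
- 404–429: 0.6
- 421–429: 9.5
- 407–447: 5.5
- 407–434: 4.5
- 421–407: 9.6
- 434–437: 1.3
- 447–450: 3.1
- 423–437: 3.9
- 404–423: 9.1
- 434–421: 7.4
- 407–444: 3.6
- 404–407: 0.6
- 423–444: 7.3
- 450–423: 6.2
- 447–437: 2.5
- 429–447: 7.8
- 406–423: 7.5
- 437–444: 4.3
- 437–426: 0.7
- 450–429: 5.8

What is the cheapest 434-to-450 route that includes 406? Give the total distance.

Best 434 to 406: 434–406 costing 8.4
Best 406 to 450: 406–437–447–450 costing 12.7
Total via 406: 8.4 + 12.7 = 21.1 m.

21.1 m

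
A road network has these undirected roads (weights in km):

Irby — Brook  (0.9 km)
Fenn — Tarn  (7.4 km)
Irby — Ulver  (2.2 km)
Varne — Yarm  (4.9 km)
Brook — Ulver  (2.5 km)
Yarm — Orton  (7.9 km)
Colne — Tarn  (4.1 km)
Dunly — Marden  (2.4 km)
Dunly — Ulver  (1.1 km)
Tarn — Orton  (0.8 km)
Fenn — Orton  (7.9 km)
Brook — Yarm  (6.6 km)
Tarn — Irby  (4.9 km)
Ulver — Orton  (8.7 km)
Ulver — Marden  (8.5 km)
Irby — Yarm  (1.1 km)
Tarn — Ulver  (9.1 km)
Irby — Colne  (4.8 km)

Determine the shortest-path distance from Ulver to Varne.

Shortest distances from Ulver:
Ulver: 0
Dunly: 1.1  (via Ulver)
Irby: 2.2  (via Ulver)
Brook: 2.5  (via Ulver)
Yarm: 3.3  (via Irby)
Marden: 3.5  (via Dunly)
Colne: 7  (via Irby)
Tarn: 7.1  (via Irby)
Orton: 7.9  (via Tarn)
Varne: 8.2  (via Yarm)
Shortest route: Ulver–Irby–Yarm–Varne = 8.2 km.

8.2 km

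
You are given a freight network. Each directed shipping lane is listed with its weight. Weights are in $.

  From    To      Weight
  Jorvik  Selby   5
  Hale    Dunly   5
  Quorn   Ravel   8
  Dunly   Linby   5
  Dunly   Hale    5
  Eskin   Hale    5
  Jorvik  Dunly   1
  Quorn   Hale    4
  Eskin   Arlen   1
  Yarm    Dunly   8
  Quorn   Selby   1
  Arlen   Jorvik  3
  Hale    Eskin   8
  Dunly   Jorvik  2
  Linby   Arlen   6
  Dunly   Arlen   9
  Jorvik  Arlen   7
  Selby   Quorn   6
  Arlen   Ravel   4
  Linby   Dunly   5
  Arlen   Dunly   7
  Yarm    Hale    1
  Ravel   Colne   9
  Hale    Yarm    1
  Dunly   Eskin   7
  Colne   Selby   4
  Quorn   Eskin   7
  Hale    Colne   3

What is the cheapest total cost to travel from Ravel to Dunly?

Compare a few routes:
Ravel–Colne–Selby–Quorn–Hale–Dunly: 9+4+6+4+5 = 28
Ravel–Colne–Selby–Quorn–Eskin–Arlen–Jorvik–Dunly: 9+4+6+7+1+3+1 = 31
Ravel–Colne–Selby–Quorn–Hale–Yarm–Dunly: 9+4+6+4+1+8 = 32
The minimum is $28 via Ravel–Colne–Selby–Quorn–Hale–Dunly.

$28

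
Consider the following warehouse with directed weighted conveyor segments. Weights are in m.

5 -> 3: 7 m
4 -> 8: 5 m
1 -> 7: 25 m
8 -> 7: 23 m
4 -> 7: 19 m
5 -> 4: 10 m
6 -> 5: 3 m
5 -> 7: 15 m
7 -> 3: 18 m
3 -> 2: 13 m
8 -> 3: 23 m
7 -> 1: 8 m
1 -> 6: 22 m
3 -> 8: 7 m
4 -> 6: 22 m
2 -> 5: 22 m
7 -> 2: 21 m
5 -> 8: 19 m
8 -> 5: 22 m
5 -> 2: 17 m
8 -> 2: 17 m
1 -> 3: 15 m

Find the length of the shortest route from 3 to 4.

39 m

Running Dijkstra from 3:
3: 0
8: 7  (via 3)
2: 13  (via 3)
5: 29  (via 8)
7: 30  (via 8)
1: 38  (via 7)
4: 39  (via 5)
Shortest route: 3 → 8 → 5 → 4 = 39 m.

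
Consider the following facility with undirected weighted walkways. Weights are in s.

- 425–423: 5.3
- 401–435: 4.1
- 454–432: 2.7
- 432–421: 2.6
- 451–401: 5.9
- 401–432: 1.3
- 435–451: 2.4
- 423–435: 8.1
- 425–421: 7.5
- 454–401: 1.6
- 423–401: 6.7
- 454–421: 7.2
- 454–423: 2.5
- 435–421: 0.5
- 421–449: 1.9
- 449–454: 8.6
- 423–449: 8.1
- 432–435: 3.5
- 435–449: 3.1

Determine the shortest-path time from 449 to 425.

9.4 s

Running Dijkstra from 449:
449: 0
421: 1.9  (via 449)
435: 2.4  (via 421)
432: 4.5  (via 421)
451: 4.8  (via 435)
401: 5.8  (via 432)
454: 7.2  (via 432)
423: 8.1  (via 449)
425: 9.4  (via 421)
Shortest route: 449–421–425 = 9.4 s.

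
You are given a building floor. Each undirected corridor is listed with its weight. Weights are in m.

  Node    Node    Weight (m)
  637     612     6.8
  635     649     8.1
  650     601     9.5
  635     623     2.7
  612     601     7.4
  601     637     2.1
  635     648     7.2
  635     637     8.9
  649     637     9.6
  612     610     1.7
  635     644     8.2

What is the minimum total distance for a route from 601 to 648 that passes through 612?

30.3 m

Shortest 601→612: 601–612 = 7.4
Shortest 612→648: 612–637–635–648 = 22.9
Total via 612: 7.4 + 22.9 = 30.3 m.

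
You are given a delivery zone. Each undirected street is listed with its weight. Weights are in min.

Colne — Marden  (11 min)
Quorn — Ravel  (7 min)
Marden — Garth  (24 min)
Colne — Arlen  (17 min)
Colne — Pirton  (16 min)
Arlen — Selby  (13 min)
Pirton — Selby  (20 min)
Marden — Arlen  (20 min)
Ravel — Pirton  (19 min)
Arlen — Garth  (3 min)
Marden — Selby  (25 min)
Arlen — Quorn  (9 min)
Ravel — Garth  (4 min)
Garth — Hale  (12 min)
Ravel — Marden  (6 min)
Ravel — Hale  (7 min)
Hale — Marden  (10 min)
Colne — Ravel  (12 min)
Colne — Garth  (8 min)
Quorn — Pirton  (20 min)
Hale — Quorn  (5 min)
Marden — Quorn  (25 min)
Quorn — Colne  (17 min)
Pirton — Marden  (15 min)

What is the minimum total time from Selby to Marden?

Shortest distances from Selby:
Selby: 0
Arlen: 13  (via Selby)
Garth: 16  (via Arlen)
Ravel: 20  (via Garth)
Pirton: 20  (via Selby)
Quorn: 22  (via Arlen)
Colne: 24  (via Garth)
Marden: 25  (via Selby)
Shortest route: Selby–Marden = 25 min.

25 min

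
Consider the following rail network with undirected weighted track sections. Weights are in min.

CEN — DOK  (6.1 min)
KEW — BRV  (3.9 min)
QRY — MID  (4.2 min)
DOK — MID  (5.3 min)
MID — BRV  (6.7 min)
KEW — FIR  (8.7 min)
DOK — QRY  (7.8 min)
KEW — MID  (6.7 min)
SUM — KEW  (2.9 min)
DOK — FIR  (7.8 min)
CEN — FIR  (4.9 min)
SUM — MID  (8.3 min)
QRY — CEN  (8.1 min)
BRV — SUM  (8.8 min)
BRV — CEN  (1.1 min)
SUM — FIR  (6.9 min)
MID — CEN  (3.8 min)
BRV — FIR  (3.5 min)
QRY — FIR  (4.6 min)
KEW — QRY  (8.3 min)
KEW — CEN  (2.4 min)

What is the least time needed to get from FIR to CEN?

Settle nodes by increasing distance from FIR:
FIR: 0
BRV: 3.5  (via FIR)
QRY: 4.6  (via FIR)
CEN: 4.6  (via BRV)
Shortest route: FIR → BRV → CEN = 4.6 min.

4.6 min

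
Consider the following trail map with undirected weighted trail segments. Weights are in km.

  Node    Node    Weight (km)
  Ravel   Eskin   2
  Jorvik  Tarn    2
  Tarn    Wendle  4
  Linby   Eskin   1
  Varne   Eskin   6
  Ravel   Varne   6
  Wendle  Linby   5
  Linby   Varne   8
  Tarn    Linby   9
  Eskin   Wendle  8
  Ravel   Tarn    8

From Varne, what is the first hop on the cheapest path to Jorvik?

Ravel

Compare a few routes:
Varne–Eskin–Linby–Wendle–Tarn–Jorvik: 6+1+5+4+2 = 18
Varne–Ravel–Tarn–Jorvik: 6+8+2 = 16
Varne–Eskin–Ravel–Tarn–Jorvik: 6+2+8+2 = 18
Cheapest is Varne–Ravel–Tarn–Jorvik at 16 km.
So from Varne the first move is to Ravel.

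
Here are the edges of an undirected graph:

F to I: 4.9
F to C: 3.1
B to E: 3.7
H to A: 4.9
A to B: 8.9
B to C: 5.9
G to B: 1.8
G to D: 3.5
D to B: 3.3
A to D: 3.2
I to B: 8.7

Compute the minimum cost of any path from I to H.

Compare a few routes:
I - B - G - D - A - H: 8.7+1.8+3.5+3.2+4.9 = 22.1
I - B - D - A - H: 8.7+3.3+3.2+4.9 = 20.1
The minimum is 20.1 via I - B - D - A - H.

20.1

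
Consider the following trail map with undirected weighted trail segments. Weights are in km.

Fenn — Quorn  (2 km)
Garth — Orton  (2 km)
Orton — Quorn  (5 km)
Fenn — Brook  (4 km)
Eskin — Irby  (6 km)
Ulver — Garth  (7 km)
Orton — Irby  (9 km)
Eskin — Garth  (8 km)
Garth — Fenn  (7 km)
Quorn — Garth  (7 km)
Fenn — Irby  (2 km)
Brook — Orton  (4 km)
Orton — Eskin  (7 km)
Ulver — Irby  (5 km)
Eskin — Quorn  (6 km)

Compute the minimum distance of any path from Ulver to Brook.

Settle nodes by increasing distance from Ulver:
Ulver: 0
Irby: 5  (via Ulver)
Fenn: 7  (via Irby)
Garth: 7  (via Ulver)
Orton: 9  (via Garth)
Quorn: 9  (via Fenn)
Brook: 11  (via Fenn)
Shortest route: Ulver–Irby–Fenn–Brook = 11 km.

11 km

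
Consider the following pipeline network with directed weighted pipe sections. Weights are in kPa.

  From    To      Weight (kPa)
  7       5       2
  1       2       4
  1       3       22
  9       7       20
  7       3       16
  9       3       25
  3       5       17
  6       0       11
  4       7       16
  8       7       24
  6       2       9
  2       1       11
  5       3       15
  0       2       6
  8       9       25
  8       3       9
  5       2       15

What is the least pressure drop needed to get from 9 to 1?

Enumerating some paths:
9 → 7 → 5 → 2 → 1: 20+2+15+11 = 48
9 → 3 → 5 → 2 → 1: 25+17+15+11 = 68
9 → 7 → 3 → 5 → 2 → 1: 20+16+17+15+11 = 79
Cheapest is 9 → 7 → 5 → 2 → 1 at 48 kPa.

48 kPa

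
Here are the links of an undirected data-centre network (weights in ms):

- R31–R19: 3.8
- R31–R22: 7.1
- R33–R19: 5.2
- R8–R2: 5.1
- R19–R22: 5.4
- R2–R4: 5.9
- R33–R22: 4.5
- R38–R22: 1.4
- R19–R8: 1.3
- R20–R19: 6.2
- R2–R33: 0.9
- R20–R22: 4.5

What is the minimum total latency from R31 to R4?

15.8 ms

Settle nodes by increasing distance from R31:
R31: 0
R19: 3.8  (via R31)
R8: 5.1  (via R19)
R22: 7.1  (via R31)
R38: 8.5  (via R22)
R33: 9  (via R19)
R2: 9.9  (via R33)
R20: 10  (via R19)
R4: 15.8  (via R2)
Shortest route: R31 → R19 → R33 → R2 → R4 = 15.8 ms.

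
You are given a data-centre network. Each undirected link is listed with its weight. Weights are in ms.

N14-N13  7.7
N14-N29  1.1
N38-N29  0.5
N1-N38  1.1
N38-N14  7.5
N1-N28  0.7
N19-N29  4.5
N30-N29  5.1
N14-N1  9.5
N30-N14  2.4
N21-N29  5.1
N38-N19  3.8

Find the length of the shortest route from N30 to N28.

5.8 ms

Candidate routes:
N30–N29–N38–N1–N28: 5.1+0.5+1.1+0.7 = 7.4
N30–N14–N29–N38–N1–N28: 2.4+1.1+0.5+1.1+0.7 = 5.8
Cheapest is N30–N14–N29–N38–N1–N28 at 5.8 ms.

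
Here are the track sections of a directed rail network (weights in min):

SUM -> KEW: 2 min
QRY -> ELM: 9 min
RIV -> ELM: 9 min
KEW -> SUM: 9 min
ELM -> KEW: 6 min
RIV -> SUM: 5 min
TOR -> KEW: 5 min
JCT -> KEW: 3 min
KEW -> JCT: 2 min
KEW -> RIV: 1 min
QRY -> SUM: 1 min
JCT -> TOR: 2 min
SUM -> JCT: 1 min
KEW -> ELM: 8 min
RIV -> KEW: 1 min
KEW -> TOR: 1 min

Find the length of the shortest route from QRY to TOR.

Shortest distances from QRY:
QRY: 0
SUM: 1  (via QRY)
JCT: 2  (via SUM)
KEW: 3  (via SUM)
RIV: 4  (via KEW)
TOR: 4  (via JCT)
Shortest route: QRY–SUM–JCT–TOR = 4 min.

4 min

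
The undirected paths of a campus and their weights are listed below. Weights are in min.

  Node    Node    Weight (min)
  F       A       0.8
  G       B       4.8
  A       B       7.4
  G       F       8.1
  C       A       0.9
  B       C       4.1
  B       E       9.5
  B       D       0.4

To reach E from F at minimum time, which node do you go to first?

Candidate routes:
F–A–B–E: 0.8+7.4+9.5 = 17.7
F–A–C–B–E: 0.8+0.9+4.1+9.5 = 15.3
The minimum is 15.3 min via F–A–C–B–E.
So from F the first move is to A.

A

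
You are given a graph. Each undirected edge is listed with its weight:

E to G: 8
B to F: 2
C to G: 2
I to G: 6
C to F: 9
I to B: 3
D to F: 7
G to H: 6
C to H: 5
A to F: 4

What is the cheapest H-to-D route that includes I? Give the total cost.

Shortest H→I: H–G–I = 12
Shortest I→D: I–B–F–D = 12
Total via I: 12 + 12 = 24.

24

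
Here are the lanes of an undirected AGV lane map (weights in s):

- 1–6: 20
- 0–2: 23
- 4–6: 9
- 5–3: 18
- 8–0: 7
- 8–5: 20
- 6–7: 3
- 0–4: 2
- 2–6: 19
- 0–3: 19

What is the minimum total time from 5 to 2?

50 s

Settle nodes by increasing distance from 5:
5: 0
3: 18  (via 5)
8: 20  (via 5)
0: 27  (via 8)
4: 29  (via 0)
6: 38  (via 4)
7: 41  (via 6)
2: 50  (via 0)
Shortest route: 5–8–0–2 = 50 s.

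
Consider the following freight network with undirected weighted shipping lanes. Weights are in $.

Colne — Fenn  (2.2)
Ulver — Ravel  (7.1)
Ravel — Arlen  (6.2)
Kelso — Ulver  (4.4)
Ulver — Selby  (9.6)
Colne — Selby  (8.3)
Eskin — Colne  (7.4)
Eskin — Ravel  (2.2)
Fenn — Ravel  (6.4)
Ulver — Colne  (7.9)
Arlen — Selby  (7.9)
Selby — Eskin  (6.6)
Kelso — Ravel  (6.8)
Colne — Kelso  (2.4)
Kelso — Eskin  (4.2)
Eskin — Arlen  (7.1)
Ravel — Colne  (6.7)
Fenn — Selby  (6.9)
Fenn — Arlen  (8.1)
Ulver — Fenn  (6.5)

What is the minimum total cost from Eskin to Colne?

Compare a few routes:
Eskin - Ravel - Colne: 2.2+6.7 = 8.9
Eskin - Colne: 7.4 = 7.4
Eskin - Ravel - Fenn - Colne: 2.2+6.4+2.2 = 10.8
Eskin - Kelso - Colne: 4.2+2.4 = 6.6
The minimum is $6.6 via Eskin - Kelso - Colne.

$6.6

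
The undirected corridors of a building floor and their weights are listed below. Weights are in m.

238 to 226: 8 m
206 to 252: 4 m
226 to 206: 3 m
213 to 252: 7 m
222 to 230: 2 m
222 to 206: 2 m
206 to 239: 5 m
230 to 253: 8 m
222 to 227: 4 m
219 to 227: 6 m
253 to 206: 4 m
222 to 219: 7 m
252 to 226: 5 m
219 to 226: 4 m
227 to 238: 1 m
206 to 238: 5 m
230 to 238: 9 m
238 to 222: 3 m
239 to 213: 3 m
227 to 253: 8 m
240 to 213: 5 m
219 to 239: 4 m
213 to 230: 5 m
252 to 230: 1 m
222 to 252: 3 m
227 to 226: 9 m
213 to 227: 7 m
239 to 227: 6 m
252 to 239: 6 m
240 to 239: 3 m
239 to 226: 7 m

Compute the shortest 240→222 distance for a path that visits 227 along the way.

Shortest 240→227: 240 → 239 → 227 = 9
Shortest 227→222: 227 → 222 = 4
Total via 227: 9 + 4 = 13 m.

13 m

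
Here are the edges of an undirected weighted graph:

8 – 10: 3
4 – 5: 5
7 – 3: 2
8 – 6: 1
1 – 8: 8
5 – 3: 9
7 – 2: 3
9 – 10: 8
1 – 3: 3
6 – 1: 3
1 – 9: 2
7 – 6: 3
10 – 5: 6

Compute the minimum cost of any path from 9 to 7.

Enumerating some paths:
9 - 1 - 6 - 7: 2+3+3 = 8
9 - 1 - 3 - 7: 2+3+2 = 7
9 - 1 - 8 - 6 - 7: 2+8+1+3 = 14
The minimum is 7 via 9 - 1 - 3 - 7.

7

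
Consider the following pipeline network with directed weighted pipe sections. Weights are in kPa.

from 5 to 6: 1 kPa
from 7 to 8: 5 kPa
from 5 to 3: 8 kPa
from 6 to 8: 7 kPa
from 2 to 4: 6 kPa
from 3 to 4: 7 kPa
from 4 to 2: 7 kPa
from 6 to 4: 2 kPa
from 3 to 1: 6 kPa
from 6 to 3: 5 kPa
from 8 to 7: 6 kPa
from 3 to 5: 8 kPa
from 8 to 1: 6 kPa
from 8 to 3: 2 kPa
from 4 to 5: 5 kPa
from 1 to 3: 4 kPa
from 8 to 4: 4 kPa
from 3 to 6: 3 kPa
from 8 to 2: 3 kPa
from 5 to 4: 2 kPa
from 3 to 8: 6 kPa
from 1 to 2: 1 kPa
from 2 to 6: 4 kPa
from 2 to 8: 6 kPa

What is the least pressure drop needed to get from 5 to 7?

Running Dijkstra from 5:
5: 0
6: 1  (via 5)
4: 2  (via 5)
3: 6  (via 6)
8: 8  (via 6)
2: 9  (via 4)
1: 12  (via 3)
7: 14  (via 8)
Shortest route: 5–6–8–7 = 14 kPa.

14 kPa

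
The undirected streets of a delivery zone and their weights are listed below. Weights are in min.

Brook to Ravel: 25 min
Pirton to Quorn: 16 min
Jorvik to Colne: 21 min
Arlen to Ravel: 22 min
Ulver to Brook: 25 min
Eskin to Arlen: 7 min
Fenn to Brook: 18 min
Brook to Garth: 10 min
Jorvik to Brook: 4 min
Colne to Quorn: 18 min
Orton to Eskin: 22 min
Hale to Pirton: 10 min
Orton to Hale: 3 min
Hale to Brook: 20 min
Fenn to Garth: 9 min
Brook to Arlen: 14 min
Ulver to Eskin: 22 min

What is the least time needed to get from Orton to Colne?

47 min

Enumerating some paths:
Orton–Hale–Brook–Jorvik–Colne: 3+20+4+21 = 48
Orton–Hale–Pirton–Quorn–Colne: 3+10+16+18 = 47
Cheapest is Orton–Hale–Pirton–Quorn–Colne at 47 min.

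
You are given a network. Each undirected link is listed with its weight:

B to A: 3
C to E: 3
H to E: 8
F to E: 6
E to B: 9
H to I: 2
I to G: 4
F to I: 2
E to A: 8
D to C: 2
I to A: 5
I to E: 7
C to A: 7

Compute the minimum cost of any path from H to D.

13

Settle nodes by increasing distance from H:
H: 0
I: 2  (via H)
F: 4  (via I)
G: 6  (via I)
A: 7  (via I)
E: 8  (via H)
B: 10  (via A)
C: 11  (via E)
D: 13  (via C)
Shortest route: H → E → C → D = 13.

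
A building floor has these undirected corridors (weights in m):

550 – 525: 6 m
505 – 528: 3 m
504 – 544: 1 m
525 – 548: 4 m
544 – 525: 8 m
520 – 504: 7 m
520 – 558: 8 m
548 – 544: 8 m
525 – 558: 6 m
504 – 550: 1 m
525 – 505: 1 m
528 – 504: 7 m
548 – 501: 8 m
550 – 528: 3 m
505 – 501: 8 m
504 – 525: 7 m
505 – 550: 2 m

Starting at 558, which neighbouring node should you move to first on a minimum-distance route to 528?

Compare a few routes:
558 - 525 - 505 - 550 - 528: 6+1+2+3 = 12
558 - 525 - 505 - 528: 6+1+3 = 10
558 - 525 - 550 - 528: 6+6+3 = 15
Cheapest is 558 - 525 - 505 - 528 at 10 m.
So from 558 the first move is to 525.

525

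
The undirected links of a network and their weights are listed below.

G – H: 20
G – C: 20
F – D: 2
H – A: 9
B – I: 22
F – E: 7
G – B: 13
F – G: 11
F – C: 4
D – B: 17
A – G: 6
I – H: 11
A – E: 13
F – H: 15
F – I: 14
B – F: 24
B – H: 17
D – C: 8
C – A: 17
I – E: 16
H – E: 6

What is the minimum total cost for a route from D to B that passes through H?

32

Shortest D→H: D–F–E–H = 15
Shortest H→B: H–B = 17
Total via H: 15 + 17 = 32.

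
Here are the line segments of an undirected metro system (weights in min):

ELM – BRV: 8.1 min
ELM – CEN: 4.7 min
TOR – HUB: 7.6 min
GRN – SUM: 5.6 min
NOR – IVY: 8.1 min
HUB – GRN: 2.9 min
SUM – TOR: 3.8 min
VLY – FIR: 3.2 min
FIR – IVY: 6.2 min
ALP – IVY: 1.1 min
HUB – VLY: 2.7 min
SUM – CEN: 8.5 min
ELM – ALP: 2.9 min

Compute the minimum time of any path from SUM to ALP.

16.1 min

Shortest distances from SUM:
SUM: 0
TOR: 3.8  (via SUM)
GRN: 5.6  (via SUM)
CEN: 8.5  (via SUM)
HUB: 8.5  (via GRN)
VLY: 11.2  (via HUB)
ELM: 13.2  (via CEN)
FIR: 14.4  (via VLY)
ALP: 16.1  (via ELM)
Shortest route: SUM → CEN → ELM → ALP = 16.1 min.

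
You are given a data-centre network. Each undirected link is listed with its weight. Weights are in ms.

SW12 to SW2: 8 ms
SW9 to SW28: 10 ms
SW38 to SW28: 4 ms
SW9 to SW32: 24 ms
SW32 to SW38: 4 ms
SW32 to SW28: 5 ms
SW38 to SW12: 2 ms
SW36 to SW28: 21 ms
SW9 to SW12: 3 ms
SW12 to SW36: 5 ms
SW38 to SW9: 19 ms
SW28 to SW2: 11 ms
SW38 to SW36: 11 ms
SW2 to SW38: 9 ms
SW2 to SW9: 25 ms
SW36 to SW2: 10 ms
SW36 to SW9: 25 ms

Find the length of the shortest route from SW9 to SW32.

Candidate routes:
SW9 → SW12 → SW38 → SW28 → SW32: 3+2+4+5 = 14
SW9 → SW12 → SW38 → SW32: 3+2+4 = 9
SW9 → SW28 → SW38 → SW32: 10+4+4 = 18
SW9 → SW28 → SW32: 10+5 = 15
The minimum is 9 ms via SW9 → SW12 → SW38 → SW32.

9 ms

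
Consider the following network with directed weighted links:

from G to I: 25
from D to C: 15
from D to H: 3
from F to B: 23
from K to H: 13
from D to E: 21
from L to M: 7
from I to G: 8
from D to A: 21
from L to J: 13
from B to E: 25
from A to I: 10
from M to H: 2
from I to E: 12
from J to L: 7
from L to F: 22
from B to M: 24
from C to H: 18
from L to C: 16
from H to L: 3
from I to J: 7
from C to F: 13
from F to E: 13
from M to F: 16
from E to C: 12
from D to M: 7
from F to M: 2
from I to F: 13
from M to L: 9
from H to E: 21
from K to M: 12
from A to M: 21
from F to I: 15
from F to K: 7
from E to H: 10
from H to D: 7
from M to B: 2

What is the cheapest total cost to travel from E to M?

Candidate routes:
E → C → F → M: 12+13+2 = 27
E → H → D → M: 10+7+7 = 24
E → H → L → M: 10+3+7 = 20
E → H → L → F → M: 10+3+22+2 = 37
The minimum is 20 via E → H → L → M.

20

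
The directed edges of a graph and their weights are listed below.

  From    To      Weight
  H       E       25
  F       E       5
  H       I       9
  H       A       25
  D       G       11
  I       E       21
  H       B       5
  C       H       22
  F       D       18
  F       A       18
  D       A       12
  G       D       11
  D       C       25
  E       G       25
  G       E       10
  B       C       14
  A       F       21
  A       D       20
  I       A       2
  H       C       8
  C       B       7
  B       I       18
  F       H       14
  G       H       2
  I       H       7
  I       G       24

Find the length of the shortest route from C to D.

Shortest distances from C:
C: 0
B: 7  (via C)
H: 22  (via C)
I: 25  (via B)
A: 27  (via I)
E: 46  (via I)
D: 47  (via A)
Shortest route: C–B–I–A–D = 47.

47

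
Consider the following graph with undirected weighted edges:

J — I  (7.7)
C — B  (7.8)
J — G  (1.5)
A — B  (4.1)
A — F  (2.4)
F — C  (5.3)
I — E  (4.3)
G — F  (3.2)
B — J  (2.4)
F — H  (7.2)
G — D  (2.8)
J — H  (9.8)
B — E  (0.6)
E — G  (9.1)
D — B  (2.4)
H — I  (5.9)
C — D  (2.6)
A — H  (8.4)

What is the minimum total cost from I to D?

7.3

Candidate routes:
I → E → B → D: 4.3+0.6+2.4 = 7.3
I → E → B → J → G → D: 4.3+0.6+2.4+1.5+2.8 = 11.6
Cheapest is I → E → B → D at 7.3.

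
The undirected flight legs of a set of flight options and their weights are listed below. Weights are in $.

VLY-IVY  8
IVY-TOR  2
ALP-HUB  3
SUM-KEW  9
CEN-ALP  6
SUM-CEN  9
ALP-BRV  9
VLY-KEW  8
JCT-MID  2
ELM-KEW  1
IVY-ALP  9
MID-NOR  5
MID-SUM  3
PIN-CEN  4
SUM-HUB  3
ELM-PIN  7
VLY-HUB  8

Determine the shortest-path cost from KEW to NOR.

$17

Running Dijkstra from KEW:
KEW: 0
ELM: 1  (via KEW)
PIN: 8  (via ELM)
VLY: 8  (via KEW)
SUM: 9  (via KEW)
HUB: 12  (via SUM)
MID: 12  (via SUM)
CEN: 12  (via PIN)
JCT: 14  (via MID)
ALP: 15  (via HUB)
IVY: 16  (via VLY)
NOR: 17  (via MID)
Shortest route: KEW–SUM–MID–NOR = $17.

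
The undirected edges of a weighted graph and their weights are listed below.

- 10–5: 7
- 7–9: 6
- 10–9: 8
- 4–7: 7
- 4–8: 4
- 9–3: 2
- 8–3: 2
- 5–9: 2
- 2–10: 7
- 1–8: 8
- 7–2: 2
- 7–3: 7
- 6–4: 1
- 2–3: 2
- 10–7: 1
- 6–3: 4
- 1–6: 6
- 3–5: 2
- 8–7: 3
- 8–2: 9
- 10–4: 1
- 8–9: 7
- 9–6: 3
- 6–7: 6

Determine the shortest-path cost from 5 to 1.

Candidate routes:
5–3–8–1: 2+2+8 = 12
5–9–6–1: 2+3+6 = 11
5–3–6–1: 2+4+6 = 12
Cheapest is 5–9–6–1 at 11.

11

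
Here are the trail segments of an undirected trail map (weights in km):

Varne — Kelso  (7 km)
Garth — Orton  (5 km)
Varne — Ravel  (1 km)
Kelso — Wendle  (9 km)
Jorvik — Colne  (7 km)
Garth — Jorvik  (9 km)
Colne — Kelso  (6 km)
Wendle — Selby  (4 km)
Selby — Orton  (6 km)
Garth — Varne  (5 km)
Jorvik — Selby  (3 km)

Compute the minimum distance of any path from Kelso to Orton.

Candidate routes:
Kelso–Wendle–Selby–Orton: 9+4+6 = 19
Kelso–Varne–Garth–Orton: 7+5+5 = 17
Kelso–Colne–Jorvik–Selby–Orton: 6+7+3+6 = 22
Kelso–Colne–Jorvik–Garth–Orton: 6+7+9+5 = 27
The minimum is 17 km via Kelso–Varne–Garth–Orton.

17 km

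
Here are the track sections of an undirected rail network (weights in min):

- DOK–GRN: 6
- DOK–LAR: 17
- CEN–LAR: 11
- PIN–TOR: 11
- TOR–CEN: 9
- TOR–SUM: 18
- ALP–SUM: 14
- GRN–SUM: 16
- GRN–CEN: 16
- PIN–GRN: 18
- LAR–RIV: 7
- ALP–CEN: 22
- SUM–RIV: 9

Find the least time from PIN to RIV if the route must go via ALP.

Best PIN to ALP: PIN → TOR → CEN → ALP costing 42
Shortest ALP→RIV: ALP → SUM → RIV = 23
Total via ALP: 42 + 23 = 65 min.

65 min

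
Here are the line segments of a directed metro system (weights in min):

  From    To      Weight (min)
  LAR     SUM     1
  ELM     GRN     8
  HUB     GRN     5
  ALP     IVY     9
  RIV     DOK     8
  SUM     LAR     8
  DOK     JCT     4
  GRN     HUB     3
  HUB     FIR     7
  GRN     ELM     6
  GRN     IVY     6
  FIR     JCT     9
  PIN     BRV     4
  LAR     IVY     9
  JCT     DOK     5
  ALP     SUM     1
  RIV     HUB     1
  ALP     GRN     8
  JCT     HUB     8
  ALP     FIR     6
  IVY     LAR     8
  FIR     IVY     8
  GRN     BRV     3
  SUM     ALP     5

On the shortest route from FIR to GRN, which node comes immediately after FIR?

Candidate routes:
FIR–IVY–LAR–SUM–ALP–GRN: 8+8+1+5+8 = 30
FIR–JCT–HUB–GRN: 9+8+5 = 22
Cheapest is FIR–JCT–HUB–GRN at 22 min.
So from FIR the first move is to JCT.

JCT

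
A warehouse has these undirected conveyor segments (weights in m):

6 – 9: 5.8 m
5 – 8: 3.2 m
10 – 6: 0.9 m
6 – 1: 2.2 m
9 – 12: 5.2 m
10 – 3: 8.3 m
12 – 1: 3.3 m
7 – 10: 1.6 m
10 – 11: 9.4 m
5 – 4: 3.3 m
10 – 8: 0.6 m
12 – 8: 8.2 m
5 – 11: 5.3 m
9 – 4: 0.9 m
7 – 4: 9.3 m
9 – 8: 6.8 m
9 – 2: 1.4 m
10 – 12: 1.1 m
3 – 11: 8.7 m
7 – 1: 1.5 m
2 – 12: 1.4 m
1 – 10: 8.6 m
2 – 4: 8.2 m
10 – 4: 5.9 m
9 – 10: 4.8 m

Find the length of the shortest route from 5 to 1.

Compare a few routes:
5 - 8 - 10 - 6 - 1: 3.2+0.6+0.9+2.2 = 6.9
5 - 4 - 9 - 2 - 12 - 1: 3.3+0.9+1.4+1.4+3.3 = 10.3
5 - 8 - 10 - 12 - 1: 3.2+0.6+1.1+3.3 = 8.2
Cheapest is 5 - 8 - 10 - 6 - 1 at 6.9 m.

6.9 m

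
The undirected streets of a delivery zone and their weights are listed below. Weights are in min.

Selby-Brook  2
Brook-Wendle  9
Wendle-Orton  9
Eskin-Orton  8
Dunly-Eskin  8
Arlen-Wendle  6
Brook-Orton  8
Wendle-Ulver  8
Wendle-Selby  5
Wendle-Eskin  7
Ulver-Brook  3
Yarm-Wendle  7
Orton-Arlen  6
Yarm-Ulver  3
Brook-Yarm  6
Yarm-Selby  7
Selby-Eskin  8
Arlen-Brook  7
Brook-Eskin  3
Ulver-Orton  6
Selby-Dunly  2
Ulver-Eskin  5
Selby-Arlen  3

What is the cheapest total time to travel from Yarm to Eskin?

Shortest distances from Yarm:
Yarm: 0
Ulver: 3  (via Yarm)
Brook: 6  (via Yarm)
Selby: 7  (via Yarm)
Wendle: 7  (via Yarm)
Eskin: 8  (via Ulver)
Shortest route: Yarm–Ulver–Eskin = 8 min.

8 min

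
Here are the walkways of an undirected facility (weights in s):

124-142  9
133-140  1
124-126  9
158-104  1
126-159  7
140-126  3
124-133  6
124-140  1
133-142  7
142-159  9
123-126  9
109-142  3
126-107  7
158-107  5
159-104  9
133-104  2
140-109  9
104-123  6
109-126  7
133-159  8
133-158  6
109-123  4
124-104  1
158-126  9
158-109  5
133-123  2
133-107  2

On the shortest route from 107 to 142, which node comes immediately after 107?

133

Enumerating some paths:
107 → 133 → 123 → 109 → 142: 2+2+4+3 = 11
107 → 133 → 142: 2+7 = 9
The minimum is 9 s via 107 → 133 → 142.
So from 107 the first move is to 133.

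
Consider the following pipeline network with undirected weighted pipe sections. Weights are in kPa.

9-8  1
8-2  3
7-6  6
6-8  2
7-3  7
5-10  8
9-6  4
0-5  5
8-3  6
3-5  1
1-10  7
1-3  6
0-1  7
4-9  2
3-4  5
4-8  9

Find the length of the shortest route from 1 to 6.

14 kPa

Candidate routes:
1–3–4–9–8–6: 6+5+2+1+2 = 16
1–3–8–6: 6+6+2 = 14
Cheapest is 1–3–8–6 at 14 kPa.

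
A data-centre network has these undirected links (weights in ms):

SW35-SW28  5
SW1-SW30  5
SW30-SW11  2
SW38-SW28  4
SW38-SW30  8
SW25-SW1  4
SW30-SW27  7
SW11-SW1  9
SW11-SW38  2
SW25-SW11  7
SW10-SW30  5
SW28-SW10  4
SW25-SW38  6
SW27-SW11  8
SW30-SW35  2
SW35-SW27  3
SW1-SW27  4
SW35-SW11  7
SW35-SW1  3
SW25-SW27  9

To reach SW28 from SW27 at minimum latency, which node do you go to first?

Compare a few routes:
SW27–SW35–SW30–SW11–SW38–SW28: 3+2+2+2+4 = 13
SW27–SW35–SW28: 3+5 = 8
SW27–SW1–SW35–SW28: 4+3+5 = 12
SW27–SW11–SW38–SW28: 8+2+4 = 14
Cheapest is SW27–SW35–SW28 at 8 ms.
So from SW27 the first move is to SW35.

SW35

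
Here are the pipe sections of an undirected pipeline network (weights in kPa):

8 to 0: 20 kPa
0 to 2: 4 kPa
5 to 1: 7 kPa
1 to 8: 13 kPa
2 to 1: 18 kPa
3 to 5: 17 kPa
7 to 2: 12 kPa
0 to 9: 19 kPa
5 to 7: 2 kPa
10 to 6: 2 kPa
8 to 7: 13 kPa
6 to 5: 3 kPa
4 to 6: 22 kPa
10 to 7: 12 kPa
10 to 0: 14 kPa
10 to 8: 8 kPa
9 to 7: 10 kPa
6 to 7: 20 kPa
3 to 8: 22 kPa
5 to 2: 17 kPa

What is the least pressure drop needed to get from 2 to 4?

39 kPa

Shortest distances from 2:
2: 0
0: 4  (via 2)
7: 12  (via 2)
5: 14  (via 7)
6: 17  (via 5)
1: 18  (via 2)
10: 18  (via 0)
9: 22  (via 7)
8: 24  (via 0)
3: 31  (via 5)
4: 39  (via 6)
Shortest route: 2 → 7 → 5 → 6 → 4 = 39 kPa.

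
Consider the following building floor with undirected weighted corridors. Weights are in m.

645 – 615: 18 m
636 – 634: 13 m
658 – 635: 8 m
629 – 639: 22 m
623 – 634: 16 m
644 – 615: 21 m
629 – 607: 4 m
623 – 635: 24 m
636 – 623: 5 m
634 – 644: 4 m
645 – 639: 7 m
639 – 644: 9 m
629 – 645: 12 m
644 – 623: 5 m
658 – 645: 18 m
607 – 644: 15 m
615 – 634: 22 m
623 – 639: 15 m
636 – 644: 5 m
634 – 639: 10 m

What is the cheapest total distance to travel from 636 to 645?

21 m

Compare a few routes:
636 → 644 → 639 → 645: 5+9+7 = 21
636 → 623 → 644 → 639 → 645: 5+5+9+7 = 26
Cheapest is 636 → 644 → 639 → 645 at 21 m.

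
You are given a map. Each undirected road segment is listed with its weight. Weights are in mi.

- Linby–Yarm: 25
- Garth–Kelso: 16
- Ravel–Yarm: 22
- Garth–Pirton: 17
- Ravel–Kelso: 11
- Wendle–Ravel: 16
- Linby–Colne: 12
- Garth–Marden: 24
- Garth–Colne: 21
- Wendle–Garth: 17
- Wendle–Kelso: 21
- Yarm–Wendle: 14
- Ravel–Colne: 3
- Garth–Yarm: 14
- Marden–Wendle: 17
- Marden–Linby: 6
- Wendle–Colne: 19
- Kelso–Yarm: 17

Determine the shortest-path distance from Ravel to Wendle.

Enumerating some paths:
Ravel - Colne - Wendle: 3+19 = 22
Ravel - Wendle: 16 = 16
Ravel - Kelso - Wendle: 11+21 = 32
The minimum is 16 mi via Ravel - Wendle.

16 mi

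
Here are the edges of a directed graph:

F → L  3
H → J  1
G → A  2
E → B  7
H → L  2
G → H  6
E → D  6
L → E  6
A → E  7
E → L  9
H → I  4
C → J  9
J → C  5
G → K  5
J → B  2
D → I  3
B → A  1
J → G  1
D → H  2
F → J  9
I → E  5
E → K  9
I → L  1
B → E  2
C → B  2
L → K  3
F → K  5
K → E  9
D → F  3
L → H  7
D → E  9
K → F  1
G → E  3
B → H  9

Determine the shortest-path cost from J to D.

10

Settle nodes by increasing distance from J:
J: 0
G: 1  (via J)
B: 2  (via J)
A: 3  (via G)
E: 4  (via G)
C: 5  (via J)
K: 6  (via G)
F: 7  (via K)
H: 7  (via G)
L: 9  (via H)
D: 10  (via E)
Shortest route: J–G–E–D = 10.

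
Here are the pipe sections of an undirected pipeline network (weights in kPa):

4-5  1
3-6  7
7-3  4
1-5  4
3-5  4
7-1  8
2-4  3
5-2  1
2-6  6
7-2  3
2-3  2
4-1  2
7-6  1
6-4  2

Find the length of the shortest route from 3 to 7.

Enumerating some paths:
3 - 2 - 7: 2+3 = 5
3 - 7: 4 = 4
The minimum is 4 kPa via 3 - 7.

4 kPa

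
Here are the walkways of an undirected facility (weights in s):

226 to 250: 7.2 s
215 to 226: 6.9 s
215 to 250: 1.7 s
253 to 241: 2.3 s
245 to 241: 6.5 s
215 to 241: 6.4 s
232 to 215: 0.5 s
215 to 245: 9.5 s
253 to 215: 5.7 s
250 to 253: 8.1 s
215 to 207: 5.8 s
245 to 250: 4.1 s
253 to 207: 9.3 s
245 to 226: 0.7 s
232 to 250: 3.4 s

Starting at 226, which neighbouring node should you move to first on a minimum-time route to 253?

245

Candidate routes:
226 - 245 - 250 - 253: 0.7+4.1+8.1 = 12.9
226 - 245 - 241 - 253: 0.7+6.5+2.3 = 9.5
226 - 245 - 250 - 215 - 253: 0.7+4.1+1.7+5.7 = 12.2
226 - 215 - 253: 6.9+5.7 = 12.6
The minimum is 9.5 s via 226 - 245 - 241 - 253.
So from 226 the first move is to 245.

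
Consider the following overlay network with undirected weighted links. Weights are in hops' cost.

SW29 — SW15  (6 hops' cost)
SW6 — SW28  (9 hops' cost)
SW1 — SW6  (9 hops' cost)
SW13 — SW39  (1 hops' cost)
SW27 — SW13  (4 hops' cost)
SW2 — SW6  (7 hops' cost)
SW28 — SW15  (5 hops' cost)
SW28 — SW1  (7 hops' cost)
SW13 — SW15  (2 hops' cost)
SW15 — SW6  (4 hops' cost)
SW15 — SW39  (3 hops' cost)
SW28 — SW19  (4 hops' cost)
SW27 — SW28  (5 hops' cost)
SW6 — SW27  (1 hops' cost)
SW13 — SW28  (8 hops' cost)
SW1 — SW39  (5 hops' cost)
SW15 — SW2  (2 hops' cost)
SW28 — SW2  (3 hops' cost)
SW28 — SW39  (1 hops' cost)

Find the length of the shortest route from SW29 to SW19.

14 hops' cost

Running Dijkstra from SW29:
SW29: 0
SW15: 6  (via SW29)
SW2: 8  (via SW15)
SW13: 8  (via SW15)
SW39: 9  (via SW15)
SW28: 10  (via SW39)
SW6: 10  (via SW15)
SW27: 11  (via SW6)
SW19: 14  (via SW28)
Shortest route: SW29–SW15–SW39–SW28–SW19 = 14 hops' cost.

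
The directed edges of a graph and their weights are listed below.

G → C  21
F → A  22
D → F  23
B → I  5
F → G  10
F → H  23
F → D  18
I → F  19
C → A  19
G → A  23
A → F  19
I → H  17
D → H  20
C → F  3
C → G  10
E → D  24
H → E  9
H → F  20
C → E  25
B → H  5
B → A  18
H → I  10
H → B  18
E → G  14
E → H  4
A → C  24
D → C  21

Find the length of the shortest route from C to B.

44

Candidate routes:
C → E → H → B: 25+4+18 = 47
C → F → H → B: 3+23+18 = 44
Cheapest is C → F → H → B at 44.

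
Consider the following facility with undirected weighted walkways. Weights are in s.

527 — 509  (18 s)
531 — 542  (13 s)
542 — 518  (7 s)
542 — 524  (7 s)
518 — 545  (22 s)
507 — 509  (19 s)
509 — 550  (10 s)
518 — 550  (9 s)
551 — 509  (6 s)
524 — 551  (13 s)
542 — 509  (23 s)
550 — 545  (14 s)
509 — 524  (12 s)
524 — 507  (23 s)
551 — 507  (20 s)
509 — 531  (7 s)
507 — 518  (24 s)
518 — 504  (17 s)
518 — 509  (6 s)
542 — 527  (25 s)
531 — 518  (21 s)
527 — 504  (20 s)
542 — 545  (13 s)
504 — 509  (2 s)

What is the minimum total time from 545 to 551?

30 s

Settle nodes by increasing distance from 545:
545: 0
542: 13  (via 545)
550: 14  (via 545)
524: 20  (via 542)
518: 20  (via 542)
509: 24  (via 550)
531: 26  (via 542)
504: 26  (via 509)
551: 30  (via 509)
Shortest route: 545–550–509–551 = 30 s.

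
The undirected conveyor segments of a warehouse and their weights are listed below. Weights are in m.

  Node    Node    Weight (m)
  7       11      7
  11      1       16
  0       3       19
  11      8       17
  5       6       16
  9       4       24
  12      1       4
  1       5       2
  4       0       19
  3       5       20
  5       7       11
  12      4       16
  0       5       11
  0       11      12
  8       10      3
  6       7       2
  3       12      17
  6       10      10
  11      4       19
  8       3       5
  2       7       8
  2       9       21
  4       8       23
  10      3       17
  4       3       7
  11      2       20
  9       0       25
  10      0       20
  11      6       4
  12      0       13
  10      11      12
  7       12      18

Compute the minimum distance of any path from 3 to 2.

28 m

Running Dijkstra from 3:
3: 0
8: 5  (via 3)
4: 7  (via 3)
10: 8  (via 8)
12: 17  (via 3)
6: 18  (via 10)
0: 19  (via 3)
5: 20  (via 3)
7: 20  (via 6)
11: 20  (via 10)
1: 21  (via 12)
2: 28  (via 7)
Shortest route: 3 → 8 → 10 → 6 → 7 → 2 = 28 m.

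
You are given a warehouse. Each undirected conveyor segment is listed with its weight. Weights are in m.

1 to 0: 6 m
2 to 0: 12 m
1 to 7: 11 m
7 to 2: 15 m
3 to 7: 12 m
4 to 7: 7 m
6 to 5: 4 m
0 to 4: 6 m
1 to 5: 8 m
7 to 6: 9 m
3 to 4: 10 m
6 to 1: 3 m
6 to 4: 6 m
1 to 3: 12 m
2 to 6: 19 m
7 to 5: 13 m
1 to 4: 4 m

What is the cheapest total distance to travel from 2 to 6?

Candidate routes:
2 → 6: 19 = 19
2 → 0 → 4 → 6: 12+6+6 = 24
2 → 0 → 1 → 6: 12+6+3 = 21
The minimum is 19 m via 2 → 6.

19 m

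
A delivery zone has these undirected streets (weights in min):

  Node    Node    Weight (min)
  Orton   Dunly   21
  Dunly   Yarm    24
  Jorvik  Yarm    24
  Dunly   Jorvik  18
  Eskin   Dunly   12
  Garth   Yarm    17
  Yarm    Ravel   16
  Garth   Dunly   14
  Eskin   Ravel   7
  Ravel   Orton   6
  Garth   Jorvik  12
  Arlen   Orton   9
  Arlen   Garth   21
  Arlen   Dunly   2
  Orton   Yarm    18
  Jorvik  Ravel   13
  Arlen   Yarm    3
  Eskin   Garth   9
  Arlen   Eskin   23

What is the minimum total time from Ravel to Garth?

16 min

Enumerating some paths:
Ravel - Jorvik - Garth: 13+12 = 25
Ravel - Yarm - Garth: 16+17 = 33
Ravel - Eskin - Garth: 7+9 = 16
Ravel - Orton - Arlen - Dunly - Garth: 6+9+2+14 = 31
The minimum is 16 min via Ravel - Eskin - Garth.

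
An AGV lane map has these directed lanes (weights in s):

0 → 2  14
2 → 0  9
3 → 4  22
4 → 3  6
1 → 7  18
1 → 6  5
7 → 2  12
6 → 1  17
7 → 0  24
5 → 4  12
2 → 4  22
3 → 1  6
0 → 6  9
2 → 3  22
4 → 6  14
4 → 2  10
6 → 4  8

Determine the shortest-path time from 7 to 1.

40 s

Enumerating some paths:
7 → 2 → 3 → 1: 12+22+6 = 40
7 → 2 → 4 → 3 → 1: 12+22+6+6 = 46
Cheapest is 7 → 2 → 3 → 1 at 40 s.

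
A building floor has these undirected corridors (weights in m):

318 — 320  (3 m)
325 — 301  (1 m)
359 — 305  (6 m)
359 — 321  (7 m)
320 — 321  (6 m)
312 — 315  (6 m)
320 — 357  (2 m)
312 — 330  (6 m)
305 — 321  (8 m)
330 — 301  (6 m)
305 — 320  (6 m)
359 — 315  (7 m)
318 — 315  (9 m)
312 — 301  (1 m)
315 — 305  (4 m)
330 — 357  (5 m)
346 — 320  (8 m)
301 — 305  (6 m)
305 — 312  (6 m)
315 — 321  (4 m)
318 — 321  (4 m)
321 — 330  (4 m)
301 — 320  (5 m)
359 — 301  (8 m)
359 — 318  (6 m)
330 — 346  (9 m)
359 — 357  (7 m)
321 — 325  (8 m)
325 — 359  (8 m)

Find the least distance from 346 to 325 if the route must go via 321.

Best 346 to 321: 346–330–321 costing 13
Shortest 321→325: 321–325 = 8
Total via 321: 13 + 8 = 21 m.

21 m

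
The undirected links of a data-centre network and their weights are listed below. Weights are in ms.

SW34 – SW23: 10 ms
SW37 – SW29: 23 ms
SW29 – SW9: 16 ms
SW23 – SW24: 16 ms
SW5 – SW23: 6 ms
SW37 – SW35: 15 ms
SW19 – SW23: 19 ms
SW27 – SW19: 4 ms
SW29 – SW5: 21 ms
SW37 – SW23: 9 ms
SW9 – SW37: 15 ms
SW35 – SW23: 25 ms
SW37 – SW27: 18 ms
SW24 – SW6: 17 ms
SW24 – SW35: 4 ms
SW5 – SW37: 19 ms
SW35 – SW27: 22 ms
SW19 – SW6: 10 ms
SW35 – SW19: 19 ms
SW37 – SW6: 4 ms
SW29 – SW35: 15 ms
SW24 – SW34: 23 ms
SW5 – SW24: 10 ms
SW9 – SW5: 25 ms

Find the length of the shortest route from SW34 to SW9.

34 ms

Running Dijkstra from SW34:
SW34: 0
SW23: 10  (via SW34)
SW5: 16  (via SW23)
SW37: 19  (via SW23)
SW24: 23  (via SW34)
SW6: 23  (via SW37)
SW35: 27  (via SW24)
SW19: 29  (via SW23)
SW27: 33  (via SW19)
SW9: 34  (via SW37)
Shortest route: SW34–SW23–SW37–SW9 = 34 ms.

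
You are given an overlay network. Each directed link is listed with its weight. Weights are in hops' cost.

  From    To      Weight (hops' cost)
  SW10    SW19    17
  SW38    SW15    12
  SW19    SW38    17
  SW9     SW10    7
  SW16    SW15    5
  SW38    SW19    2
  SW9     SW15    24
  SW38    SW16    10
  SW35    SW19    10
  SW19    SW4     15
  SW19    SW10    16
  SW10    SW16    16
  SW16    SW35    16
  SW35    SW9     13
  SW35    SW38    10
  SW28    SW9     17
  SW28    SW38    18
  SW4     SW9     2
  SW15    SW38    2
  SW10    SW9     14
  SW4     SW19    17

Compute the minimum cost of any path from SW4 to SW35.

41 hops' cost

Settle nodes by increasing distance from SW4:
SW4: 0
SW9: 2  (via SW4)
SW10: 9  (via SW9)
SW19: 17  (via SW4)
SW16: 25  (via SW10)
SW15: 26  (via SW9)
SW38: 28  (via SW15)
SW35: 41  (via SW16)
Shortest route: SW4–SW9–SW10–SW16–SW35 = 41 hops' cost.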